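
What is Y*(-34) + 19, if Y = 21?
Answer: -695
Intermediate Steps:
Y*(-34) + 19 = 21*(-34) + 19 = -714 + 19 = -695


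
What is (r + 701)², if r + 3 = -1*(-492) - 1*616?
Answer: 329476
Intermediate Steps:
r = -127 (r = -3 + (-1*(-492) - 1*616) = -3 + (492 - 616) = -3 - 124 = -127)
(r + 701)² = (-127 + 701)² = 574² = 329476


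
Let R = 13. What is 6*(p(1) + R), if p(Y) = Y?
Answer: 84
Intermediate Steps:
6*(p(1) + R) = 6*(1 + 13) = 6*14 = 84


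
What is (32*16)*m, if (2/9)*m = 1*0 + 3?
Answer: 6912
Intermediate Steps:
m = 27/2 (m = 9*(1*0 + 3)/2 = 9*(0 + 3)/2 = (9/2)*3 = 27/2 ≈ 13.500)
(32*16)*m = (32*16)*(27/2) = 512*(27/2) = 6912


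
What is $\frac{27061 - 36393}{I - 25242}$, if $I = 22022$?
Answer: $\frac{2333}{805} \approx 2.8981$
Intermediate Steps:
$\frac{27061 - 36393}{I - 25242} = \frac{27061 - 36393}{22022 - 25242} = - \frac{9332}{-3220} = \left(-9332\right) \left(- \frac{1}{3220}\right) = \frac{2333}{805}$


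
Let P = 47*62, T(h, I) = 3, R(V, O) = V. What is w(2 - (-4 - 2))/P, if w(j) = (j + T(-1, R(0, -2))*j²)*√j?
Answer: 200*√2/1457 ≈ 0.19413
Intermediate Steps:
P = 2914
w(j) = √j*(j + 3*j²) (w(j) = (j + 3*j²)*√j = √j*(j + 3*j²))
w(2 - (-4 - 2))/P = ((2 - (-4 - 2))^(3/2)*(1 + 3*(2 - (-4 - 2))))/2914 = ((2 - 1*(-6))^(3/2)*(1 + 3*(2 - 1*(-6))))*(1/2914) = ((2 + 6)^(3/2)*(1 + 3*(2 + 6)))*(1/2914) = (8^(3/2)*(1 + 3*8))*(1/2914) = ((16*√2)*(1 + 24))*(1/2914) = ((16*√2)*25)*(1/2914) = (400*√2)*(1/2914) = 200*√2/1457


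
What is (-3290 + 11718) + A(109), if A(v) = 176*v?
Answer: 27612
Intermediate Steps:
(-3290 + 11718) + A(109) = (-3290 + 11718) + 176*109 = 8428 + 19184 = 27612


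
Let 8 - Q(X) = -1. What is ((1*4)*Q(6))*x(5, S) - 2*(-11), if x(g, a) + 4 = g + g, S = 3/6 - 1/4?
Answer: 238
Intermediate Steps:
S = ¼ (S = 3*(⅙) - 1*¼ = ½ - ¼ = ¼ ≈ 0.25000)
Q(X) = 9 (Q(X) = 8 - 1*(-1) = 8 + 1 = 9)
x(g, a) = -4 + 2*g (x(g, a) = -4 + (g + g) = -4 + 2*g)
((1*4)*Q(6))*x(5, S) - 2*(-11) = ((1*4)*9)*(-4 + 2*5) - 2*(-11) = (4*9)*(-4 + 10) + 22 = 36*6 + 22 = 216 + 22 = 238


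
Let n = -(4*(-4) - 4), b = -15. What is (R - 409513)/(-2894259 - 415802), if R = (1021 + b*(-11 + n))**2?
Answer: -375483/3310061 ≈ -0.11344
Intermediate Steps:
n = 20 (n = -(-16 - 4) = -1*(-20) = 20)
R = 784996 (R = (1021 - 15*(-11 + 20))**2 = (1021 - 15*9)**2 = (1021 - 135)**2 = 886**2 = 784996)
(R - 409513)/(-2894259 - 415802) = (784996 - 409513)/(-2894259 - 415802) = 375483/(-3310061) = 375483*(-1/3310061) = -375483/3310061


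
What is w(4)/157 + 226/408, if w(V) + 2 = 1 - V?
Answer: 16721/32028 ≈ 0.52207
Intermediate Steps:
w(V) = -1 - V (w(V) = -2 + (1 - V) = -1 - V)
w(4)/157 + 226/408 = (-1 - 1*4)/157 + 226/408 = (-1 - 4)*(1/157) + 226*(1/408) = -5*1/157 + 113/204 = -5/157 + 113/204 = 16721/32028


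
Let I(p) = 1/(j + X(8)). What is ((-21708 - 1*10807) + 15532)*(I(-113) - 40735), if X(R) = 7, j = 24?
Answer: 21445860672/31 ≈ 6.9180e+8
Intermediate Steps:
I(p) = 1/31 (I(p) = 1/(24 + 7) = 1/31)
((-21708 - 1*10807) + 15532)*(I(-113) - 40735) = ((-21708 - 1*10807) + 15532)*(1/31 - 40735) = ((-21708 - 10807) + 15532)*(-1262784/31) = (-32515 + 15532)*(-1262784/31) = -16983*(-1262784/31) = 21445860672/31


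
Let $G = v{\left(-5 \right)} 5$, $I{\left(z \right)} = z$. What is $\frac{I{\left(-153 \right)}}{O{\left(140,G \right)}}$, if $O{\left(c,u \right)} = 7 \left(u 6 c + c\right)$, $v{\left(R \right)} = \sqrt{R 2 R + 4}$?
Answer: $\frac{153}{47627020} - \frac{1377 \sqrt{6}}{4762702} \approx -0.00070499$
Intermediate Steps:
$v{\left(R \right)} = \sqrt{4 + 2 R^{2}}$ ($v{\left(R \right)} = \sqrt{2 R R + 4} = \sqrt{2 R^{2} + 4} = \sqrt{4 + 2 R^{2}}$)
$G = 15 \sqrt{6}$ ($G = \sqrt{4 + 2 \left(-5\right)^{2}} \cdot 5 = \sqrt{4 + 2 \cdot 25} \cdot 5 = \sqrt{4 + 50} \cdot 5 = \sqrt{54} \cdot 5 = 3 \sqrt{6} \cdot 5 = 15 \sqrt{6} \approx 36.742$)
$O{\left(c,u \right)} = 7 c + 42 c u$ ($O{\left(c,u \right)} = 7 \left(6 u c + c\right) = 7 \left(6 c u + c\right) = 7 \left(c + 6 c u\right) = 7 c + 42 c u$)
$\frac{I{\left(-153 \right)}}{O{\left(140,G \right)}} = - \frac{153}{7 \cdot 140 \left(1 + 6 \cdot 15 \sqrt{6}\right)} = - \frac{153}{7 \cdot 140 \left(1 + 90 \sqrt{6}\right)} = - \frac{153}{980 + 88200 \sqrt{6}}$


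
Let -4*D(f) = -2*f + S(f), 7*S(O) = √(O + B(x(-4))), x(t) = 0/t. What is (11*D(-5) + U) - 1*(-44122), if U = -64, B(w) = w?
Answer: 88061/2 - 11*I*√5/28 ≈ 44031.0 - 0.87846*I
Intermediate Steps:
x(t) = 0
S(O) = √O/7 (S(O) = √(O + 0)/7 = √O/7)
D(f) = f/2 - √f/28 (D(f) = -(-2*f + √f/7)/4 = f/2 - √f/28)
(11*D(-5) + U) - 1*(-44122) = (11*((½)*(-5) - I*√5/28) - 64) - 1*(-44122) = (11*(-5/2 - I*√5/28) - 64) + 44122 = ((-55/2 - 11*I*√5/28) - 64) + 44122 = (-183/2 - 11*I*√5/28) + 44122 = 88061/2 - 11*I*√5/28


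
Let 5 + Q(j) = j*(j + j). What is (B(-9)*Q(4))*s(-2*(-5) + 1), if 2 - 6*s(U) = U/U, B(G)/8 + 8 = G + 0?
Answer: -612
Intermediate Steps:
Q(j) = -5 + 2*j² (Q(j) = -5 + j*(j + j) = -5 + j*(2*j) = -5 + 2*j²)
B(G) = -64 + 8*G (B(G) = -64 + 8*(G + 0) = -64 + 8*G)
s(U) = ⅙ (s(U) = ⅓ - U/(6*U) = ⅓ - ⅙*1 = ⅓ - ⅙ = ⅙)
(B(-9)*Q(4))*s(-2*(-5) + 1) = ((-64 + 8*(-9))*(-5 + 2*4²))*(⅙) = ((-64 - 72)*(-5 + 2*16))*(⅙) = -136*(-5 + 32)*(⅙) = -136*27*(⅙) = -3672*⅙ = -612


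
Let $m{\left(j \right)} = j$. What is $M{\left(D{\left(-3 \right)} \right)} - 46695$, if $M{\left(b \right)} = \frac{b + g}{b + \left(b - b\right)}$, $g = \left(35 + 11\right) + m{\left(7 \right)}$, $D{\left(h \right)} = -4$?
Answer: $- \frac{186829}{4} \approx -46707.0$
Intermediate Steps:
$g = 53$ ($g = \left(35 + 11\right) + 7 = 46 + 7 = 53$)
$M{\left(b \right)} = \frac{53 + b}{b}$ ($M{\left(b \right)} = \frac{b + 53}{b + \left(b - b\right)} = \frac{53 + b}{b + 0} = \frac{53 + b}{b}$)
$M{\left(D{\left(-3 \right)} \right)} - 46695 = \frac{53 - 4}{-4} - 46695 = \left(- \frac{1}{4}\right) 49 - 46695 = - \frac{49}{4} - 46695 = - \frac{186829}{4}$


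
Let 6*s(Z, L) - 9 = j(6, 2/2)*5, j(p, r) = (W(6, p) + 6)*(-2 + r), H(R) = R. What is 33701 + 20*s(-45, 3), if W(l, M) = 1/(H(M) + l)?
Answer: 605333/18 ≈ 33630.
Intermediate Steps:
W(l, M) = 1/(M + l)
j(p, r) = (-2 + r)*(6 + 1/(6 + p)) (j(p, r) = (1/(p + 6) + 6)*(-2 + r) = (1/(6 + p) + 6)*(-2 + r) = (6 + 1/(6 + p))*(-2 + r) = (-2 + r)*(6 + 1/(6 + p)))
s(Z, L) = -257/72 (s(Z, L) = 3/2 + (((-2 + 2/2 + 6*(-2 + 2/2)*(6 + 6))/(6 + 6))*5)/6 = 3/2 + (((-2 + 2*(½) + 6*(-2 + 2*(½))*12)/12)*5)/6 = 3/2 + (((-2 + 1 + 6*(-2 + 1)*12)/12)*5)/6 = 3/2 + (((-2 + 1 + 6*(-1)*12)/12)*5)/6 = 3/2 + (((-2 + 1 - 72)/12)*5)/6 = 3/2 + (((1/12)*(-73))*5)/6 = 3/2 + (-73/12*5)/6 = 3/2 + (⅙)*(-365/12) = 3/2 - 365/72 = -257/72)
33701 + 20*s(-45, 3) = 33701 + 20*(-257/72) = 33701 - 1285/18 = 605333/18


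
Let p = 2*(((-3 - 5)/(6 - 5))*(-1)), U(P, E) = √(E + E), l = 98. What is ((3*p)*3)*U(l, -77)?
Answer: 144*I*√154 ≈ 1787.0*I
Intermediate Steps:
U(P, E) = √2*√E (U(P, E) = √(2*E) = √2*√E)
p = 16 (p = 2*(-8/1*(-1)) = 2*(-8*1*(-1)) = 2*(-8*(-1)) = 2*8 = 16)
((3*p)*3)*U(l, -77) = ((3*16)*3)*(√2*√(-77)) = (48*3)*(√2*(I*√77)) = 144*(I*√154) = 144*I*√154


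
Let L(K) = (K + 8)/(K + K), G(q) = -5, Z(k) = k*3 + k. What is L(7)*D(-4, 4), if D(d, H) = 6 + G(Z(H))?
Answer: 15/14 ≈ 1.0714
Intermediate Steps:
Z(k) = 4*k (Z(k) = 3*k + k = 4*k)
L(K) = (8 + K)/(2*K) (L(K) = (8 + K)/((2*K)) = (8 + K)*(1/(2*K)) = (8 + K)/(2*K))
D(d, H) = 1 (D(d, H) = 6 - 5 = 1)
L(7)*D(-4, 4) = ((½)*(8 + 7)/7)*1 = ((½)*(⅐)*15)*1 = (15/14)*1 = 15/14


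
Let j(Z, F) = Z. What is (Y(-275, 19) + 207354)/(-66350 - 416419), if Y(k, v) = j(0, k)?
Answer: -9874/22989 ≈ -0.42951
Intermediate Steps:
Y(k, v) = 0
(Y(-275, 19) + 207354)/(-66350 - 416419) = (0 + 207354)/(-66350 - 416419) = 207354/(-482769) = 207354*(-1/482769) = -9874/22989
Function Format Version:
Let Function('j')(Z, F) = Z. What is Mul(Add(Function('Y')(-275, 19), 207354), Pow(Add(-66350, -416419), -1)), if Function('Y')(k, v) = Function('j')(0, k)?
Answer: Rational(-9874, 22989) ≈ -0.42951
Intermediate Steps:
Function('Y')(k, v) = 0
Mul(Add(Function('Y')(-275, 19), 207354), Pow(Add(-66350, -416419), -1)) = Mul(Add(0, 207354), Pow(Add(-66350, -416419), -1)) = Mul(207354, Pow(-482769, -1)) = Mul(207354, Rational(-1, 482769)) = Rational(-9874, 22989)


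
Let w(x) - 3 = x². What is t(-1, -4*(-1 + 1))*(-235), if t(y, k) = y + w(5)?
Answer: -6345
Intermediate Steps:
w(x) = 3 + x²
t(y, k) = 28 + y (t(y, k) = y + (3 + 5²) = y + (3 + 25) = y + 28 = 28 + y)
t(-1, -4*(-1 + 1))*(-235) = (28 - 1)*(-235) = 27*(-235) = -6345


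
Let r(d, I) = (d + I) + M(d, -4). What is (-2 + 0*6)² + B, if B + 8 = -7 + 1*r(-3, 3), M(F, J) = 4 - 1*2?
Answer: -9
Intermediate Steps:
M(F, J) = 2 (M(F, J) = 4 - 2 = 2)
r(d, I) = 2 + I + d (r(d, I) = (d + I) + 2 = (I + d) + 2 = 2 + I + d)
B = -13 (B = -8 + (-7 + 1*(2 + 3 - 3)) = -8 + (-7 + 1*2) = -8 + (-7 + 2) = -8 - 5 = -13)
(-2 + 0*6)² + B = (-2 + 0*6)² - 13 = (-2 + 0)² - 13 = (-2)² - 13 = 4 - 13 = -9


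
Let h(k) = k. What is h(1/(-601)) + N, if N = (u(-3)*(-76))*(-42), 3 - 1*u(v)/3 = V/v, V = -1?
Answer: 15347135/601 ≈ 25536.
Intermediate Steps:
u(v) = 9 + 3/v (u(v) = 9 - (-3)/v = 9 + 3/v)
N = 25536 (N = ((9 + 3/(-3))*(-76))*(-42) = ((9 + 3*(-1/3))*(-76))*(-42) = ((9 - 1)*(-76))*(-42) = (8*(-76))*(-42) = -608*(-42) = 25536)
h(1/(-601)) + N = 1/(-601) + 25536 = -1/601 + 25536 = 15347135/601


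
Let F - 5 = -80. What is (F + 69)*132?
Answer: -792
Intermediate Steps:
F = -75 (F = 5 - 80 = -75)
(F + 69)*132 = (-75 + 69)*132 = -6*132 = -792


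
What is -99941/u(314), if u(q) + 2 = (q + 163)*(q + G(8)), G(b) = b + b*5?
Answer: -99941/172672 ≈ -0.57879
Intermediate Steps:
G(b) = 6*b (G(b) = b + 5*b = 6*b)
u(q) = -2 + (48 + q)*(163 + q) (u(q) = -2 + (q + 163)*(q + 6*8) = -2 + (163 + q)*(q + 48) = -2 + (163 + q)*(48 + q) = -2 + (48 + q)*(163 + q))
-99941/u(314) = -99941/(7822 + 314² + 211*314) = -99941/(7822 + 98596 + 66254) = -99941/172672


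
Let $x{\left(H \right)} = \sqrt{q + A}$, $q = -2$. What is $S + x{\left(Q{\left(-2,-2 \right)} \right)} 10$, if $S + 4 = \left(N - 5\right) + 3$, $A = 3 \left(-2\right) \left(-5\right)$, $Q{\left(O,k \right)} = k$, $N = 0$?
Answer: $-6 + 20 \sqrt{7} \approx 46.915$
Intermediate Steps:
$A = 30$ ($A = \left(-6\right) \left(-5\right) = 30$)
$S = -6$ ($S = -4 + \left(\left(0 - 5\right) + 3\right) = -4 + \left(-5 + 3\right) = -4 - 2 = -6$)
$x{\left(H \right)} = 2 \sqrt{7}$ ($x{\left(H \right)} = \sqrt{-2 + 30} = \sqrt{28} = 2 \sqrt{7}$)
$S + x{\left(Q{\left(-2,-2 \right)} \right)} 10 = -6 + 2 \sqrt{7} \cdot 10 = -6 + 20 \sqrt{7}$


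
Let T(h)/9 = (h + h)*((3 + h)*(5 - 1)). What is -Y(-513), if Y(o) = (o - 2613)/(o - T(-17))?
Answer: -1042/5883 ≈ -0.17712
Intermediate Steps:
T(h) = 18*h*(12 + 4*h) (T(h) = 9*((h + h)*((3 + h)*(5 - 1))) = 9*((2*h)*((3 + h)*4)) = 9*((2*h)*(12 + 4*h)) = 9*(2*h*(12 + 4*h)) = 18*h*(12 + 4*h))
Y(o) = (-2613 + o)/(-17136 + o) (Y(o) = (o - 2613)/(o - 72*(-17)*(3 - 17)) = (-2613 + o)/(o - 72*(-17)*(-14)) = (-2613 + o)/(o - 1*17136) = (-2613 + o)/(o - 17136) = (-2613 + o)/(-17136 + o))
-Y(-513) = -(-2613 - 513)/(-17136 - 513) = -(-3126)/(-17649) = -(-1)*(-3126)/17649 = -1*1042/5883 = -1042/5883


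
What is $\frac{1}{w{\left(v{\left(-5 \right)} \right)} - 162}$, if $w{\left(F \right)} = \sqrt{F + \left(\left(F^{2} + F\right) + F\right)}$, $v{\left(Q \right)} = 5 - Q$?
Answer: $- \frac{81}{13057} - \frac{\sqrt{130}}{26114} \approx -0.0066402$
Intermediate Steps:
$w{\left(F \right)} = \sqrt{F^{2} + 3 F}$ ($w{\left(F \right)} = \sqrt{F + \left(\left(F + F^{2}\right) + F\right)} = \sqrt{F + \left(F^{2} + 2 F\right)} = \sqrt{F^{2} + 3 F}$)
$\frac{1}{w{\left(v{\left(-5 \right)} \right)} - 162} = \frac{1}{\sqrt{\left(5 - -5\right) \left(3 + \left(5 - -5\right)\right)} - 162} = \frac{1}{\sqrt{\left(5 + 5\right) \left(3 + \left(5 + 5\right)\right)} - 162} = \frac{1}{\sqrt{10 \left(3 + 10\right)} - 162} = \frac{1}{\sqrt{10 \cdot 13} - 162} = \frac{1}{\sqrt{130} - 162} = \frac{1}{-162 + \sqrt{130}}$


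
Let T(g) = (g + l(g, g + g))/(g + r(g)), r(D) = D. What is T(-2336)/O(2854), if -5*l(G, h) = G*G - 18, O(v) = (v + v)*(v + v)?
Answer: 2734279/380549163520 ≈ 7.1851e-6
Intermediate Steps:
O(v) = 4*v² (O(v) = (2*v)*(2*v) = 4*v²)
l(G, h) = 18/5 - G²/5 (l(G, h) = -(G*G - 18)/5 = -(G² - 18)/5 = -(-18 + G²)/5 = 18/5 - G²/5)
T(g) = (18/5 + g - g²/5)/(2*g) (T(g) = (g + (18/5 - g²/5))/(g + g) = (18/5 + g - g²/5)/((2*g)) = (18/5 + g - g²/5)*(1/(2*g)) = (18/5 + g - g²/5)/(2*g))
T(-2336)/O(2854) = ((⅒)*(18 - 1*(-2336)² + 5*(-2336))/(-2336))/((4*2854²)) = ((⅒)*(-1/2336)*(18 - 1*5456896 - 11680))/((4*8145316)) = ((⅒)*(-1/2336)*(18 - 5456896 - 11680))/32581264 = ((⅒)*(-1/2336)*(-5468558))*(1/32581264) = (2734279/11680)*(1/32581264) = 2734279/380549163520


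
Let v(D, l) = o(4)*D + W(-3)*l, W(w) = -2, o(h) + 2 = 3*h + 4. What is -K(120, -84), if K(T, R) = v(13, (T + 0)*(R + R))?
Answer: -40502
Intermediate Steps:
o(h) = 2 + 3*h (o(h) = -2 + (3*h + 4) = -2 + (4 + 3*h) = 2 + 3*h)
v(D, l) = -2*l + 14*D (v(D, l) = (2 + 3*4)*D - 2*l = (2 + 12)*D - 2*l = 14*D - 2*l = -2*l + 14*D)
K(T, R) = 182 - 4*R*T (K(T, R) = -2*(T + 0)*(R + R) + 14*13 = -2*T*2*R + 182 = -4*R*T + 182 = 182 - 4*R*T)
-K(120, -84) = -(182 - 4*(-84)*120) = -(182 + 40320) = -1*40502 = -40502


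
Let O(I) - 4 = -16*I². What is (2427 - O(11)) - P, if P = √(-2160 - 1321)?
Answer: 4359 - 59*I ≈ 4359.0 - 59.0*I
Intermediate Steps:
O(I) = 4 - 16*I²
P = 59*I (P = √(-3481) = 59*I ≈ 59.0*I)
(2427 - O(11)) - P = (2427 - (4 - 16*11²)) - 59*I = (2427 - (4 - 16*121)) - 59*I = (2427 - (4 - 1936)) - 59*I = (2427 - 1*(-1932)) - 59*I = (2427 + 1932) - 59*I = 4359 - 59*I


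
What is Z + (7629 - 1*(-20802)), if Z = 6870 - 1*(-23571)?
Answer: 58872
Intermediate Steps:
Z = 30441 (Z = 6870 + 23571 = 30441)
Z + (7629 - 1*(-20802)) = 30441 + (7629 - 1*(-20802)) = 30441 + (7629 + 20802) = 30441 + 28431 = 58872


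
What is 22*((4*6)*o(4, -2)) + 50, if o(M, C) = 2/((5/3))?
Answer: 3418/5 ≈ 683.60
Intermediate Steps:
o(M, C) = 6/5 (o(M, C) = 2/((5*(⅓))) = 2/(5/3) = 2*(⅗) = 6/5)
22*((4*6)*o(4, -2)) + 50 = 22*((4*6)*(6/5)) + 50 = 22*(24*(6/5)) + 50 = 22*(144/5) + 50 = 3168/5 + 50 = 3418/5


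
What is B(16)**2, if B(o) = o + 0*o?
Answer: 256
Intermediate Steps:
B(o) = o (B(o) = o + 0 = o)
B(16)**2 = 16**2 = 256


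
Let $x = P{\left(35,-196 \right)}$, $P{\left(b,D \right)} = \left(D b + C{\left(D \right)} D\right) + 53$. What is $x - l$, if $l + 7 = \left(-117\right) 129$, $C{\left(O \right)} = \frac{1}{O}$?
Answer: $8294$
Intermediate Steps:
$P{\left(b,D \right)} = 54 + D b$ ($P{\left(b,D \right)} = \left(D b + \frac{D}{D}\right) + 53 = \left(D b + 1\right) + 53 = \left(1 + D b\right) + 53 = 54 + D b$)
$x = -6806$ ($x = 54 - 6860 = -6806$)
$l = -15100$ ($l = -7 - 15093 = -15100$)
$x - l = -6806 - -15100 = -6806 + 15100 = 8294$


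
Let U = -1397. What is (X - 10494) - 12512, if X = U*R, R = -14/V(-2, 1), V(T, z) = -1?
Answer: -42564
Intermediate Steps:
R = 14 (R = -14/(-1) = -14*(-1) = 14)
X = -19558 (X = -1397*14 = -19558)
(X - 10494) - 12512 = (-19558 - 10494) - 12512 = -30052 - 12512 = -42564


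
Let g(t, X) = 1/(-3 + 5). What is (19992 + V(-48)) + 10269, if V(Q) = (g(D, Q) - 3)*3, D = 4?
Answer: 60507/2 ≈ 30254.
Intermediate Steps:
g(t, X) = ½ (g(t, X) = 1/2 = ½)
V(Q) = -15/2 (V(Q) = (½ - 3)*3 = -5/2*3 = -15/2)
(19992 + V(-48)) + 10269 = (19992 - 15/2) + 10269 = 39969/2 + 10269 = 60507/2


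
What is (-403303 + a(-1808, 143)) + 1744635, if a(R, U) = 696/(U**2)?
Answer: 27428898764/20449 ≈ 1.3413e+6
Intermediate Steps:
a(R, U) = 696/U**2
(-403303 + a(-1808, 143)) + 1744635 = (-403303 + 696/143**2) + 1744635 = (-403303 + 696*(1/20449)) + 1744635 = (-403303 + 696/20449) + 1744635 = -8247142351/20449 + 1744635 = 27428898764/20449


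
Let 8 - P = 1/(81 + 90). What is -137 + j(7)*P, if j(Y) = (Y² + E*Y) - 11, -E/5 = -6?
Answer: 315589/171 ≈ 1845.5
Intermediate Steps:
E = 30 (E = -5*(-6) = 30)
j(Y) = -11 + Y² + 30*Y (j(Y) = (Y² + 30*Y) - 11 = -11 + Y² + 30*Y)
P = 1367/171 (P = 8 - 1/(81 + 90) = 8 - 1/171 = 1367/171 ≈ 7.9941)
-137 + j(7)*P = -137 + (-11 + 7² + 30*7)*(1367/171) = -137 + (-11 + 49 + 210)*(1367/171) = -137 + 248*(1367/171) = -137 + 339016/171 = 315589/171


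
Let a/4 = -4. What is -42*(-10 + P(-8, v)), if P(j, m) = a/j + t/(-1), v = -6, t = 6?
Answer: 588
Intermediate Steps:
a = -16 (a = 4*(-4) = -16)
P(j, m) = -6 - 16/j (P(j, m) = -16/j + 6/(-1) = -16/j + 6*(-1) = -16/j - 6 = -6 - 16/j)
-42*(-10 + P(-8, v)) = -42*(-10 + (-6 - 16/(-8))) = -42*(-10 + (-6 - 16*(-1/8))) = -42*(-10 + (-6 + 2)) = -42*(-10 - 4) = -42*(-14) = 588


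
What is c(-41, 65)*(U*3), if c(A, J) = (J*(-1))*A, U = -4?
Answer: -31980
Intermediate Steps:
c(A, J) = -A*J (c(A, J) = (-J)*A = -A*J)
c(-41, 65)*(U*3) = (-1*(-41)*65)*(-4*3) = 2665*(-12) = -31980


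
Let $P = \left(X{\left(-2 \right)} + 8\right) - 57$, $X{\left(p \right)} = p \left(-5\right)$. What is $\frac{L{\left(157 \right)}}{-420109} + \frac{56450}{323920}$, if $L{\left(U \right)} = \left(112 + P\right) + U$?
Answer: $\frac{2364065145}{13608170728} \approx 0.17372$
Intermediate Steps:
$X{\left(p \right)} = - 5 p$
$P = -39$ ($P = \left(\left(-5\right) \left(-2\right) + 8\right) - 57 = \left(10 + 8\right) - 57 = 18 - 57 = -39$)
$L{\left(U \right)} = 73 + U$ ($L{\left(U \right)} = \left(112 - 39\right) + U = 73 + U$)
$\frac{L{\left(157 \right)}}{-420109} + \frac{56450}{323920} = \frac{73 + 157}{-420109} + \frac{56450}{323920} = 230 \left(- \frac{1}{420109}\right) + 56450 \cdot \frac{1}{323920} = - \frac{230}{420109} + \frac{5645}{32392} = \frac{2364065145}{13608170728}$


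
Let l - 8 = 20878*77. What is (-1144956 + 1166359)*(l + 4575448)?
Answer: 132336075986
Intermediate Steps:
l = 1607614 (l = 8 + 20878*77 = 8 + 1607606 = 1607614)
(-1144956 + 1166359)*(l + 4575448) = (-1144956 + 1166359)*(1607614 + 4575448) = 21403*6183062 = 132336075986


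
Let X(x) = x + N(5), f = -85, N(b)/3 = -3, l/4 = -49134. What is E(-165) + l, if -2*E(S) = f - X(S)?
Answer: -393161/2 ≈ -1.9658e+5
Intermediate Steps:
l = -196536 (l = 4*(-49134) = -196536)
N(b) = -9 (N(b) = 3*(-3) = -9)
X(x) = -9 + x (X(x) = x - 9 = -9 + x)
E(S) = 38 + S/2 (E(S) = -(-85 - (-9 + S))/2 = -(-85 + (9 - S))/2 = -(-76 - S)/2 = 38 + S/2)
E(-165) + l = (38 + (½)*(-165)) - 196536 = (38 - 165/2) - 196536 = -89/2 - 196536 = -393161/2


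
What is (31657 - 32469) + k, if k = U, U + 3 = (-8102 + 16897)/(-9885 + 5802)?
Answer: -3336440/4083 ≈ -817.15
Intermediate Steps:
U = -21044/4083 (U = -3 + (-8102 + 16897)/(-9885 + 5802) = -3 + 8795/(-4083) = -3 + 8795*(-1/4083) = -3 - 8795/4083 = -21044/4083 ≈ -5.1541)
k = -21044/4083 ≈ -5.1541
(31657 - 32469) + k = (31657 - 32469) - 21044/4083 = -812 - 21044/4083 = -3336440/4083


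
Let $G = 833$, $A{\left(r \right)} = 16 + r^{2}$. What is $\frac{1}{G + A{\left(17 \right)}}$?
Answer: $\frac{1}{1138} \approx 0.00087873$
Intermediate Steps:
$\frac{1}{G + A{\left(17 \right)}} = \frac{1}{833 + \left(16 + 17^{2}\right)} = \frac{1}{833 + \left(16 + 289\right)} = \frac{1}{833 + 305} = \frac{1}{1138}$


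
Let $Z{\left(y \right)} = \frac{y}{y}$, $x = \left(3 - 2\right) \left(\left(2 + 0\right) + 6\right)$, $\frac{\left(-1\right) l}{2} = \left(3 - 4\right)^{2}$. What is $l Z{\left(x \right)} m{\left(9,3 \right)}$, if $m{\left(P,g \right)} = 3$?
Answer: $-6$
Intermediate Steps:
$l = -2$ ($l = - 2 \left(3 - 4\right)^{2} = - 2 \left(-1\right)^{2} = \left(-2\right) 1 = -2$)
$x = 8$ ($x = 1 \left(2 + 6\right) = 1 \cdot 8 = 8$)
$Z{\left(y \right)} = 1$
$l Z{\left(x \right)} m{\left(9,3 \right)} = \left(-2\right) 1 \cdot 3 = \left(-2\right) 3 = -6$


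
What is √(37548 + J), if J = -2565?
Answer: 39*√23 ≈ 187.04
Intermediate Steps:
√(37548 + J) = √(37548 - 2565) = √34983 = 39*√23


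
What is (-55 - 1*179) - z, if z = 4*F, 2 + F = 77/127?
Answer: -29010/127 ≈ -228.43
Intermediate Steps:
F = -177/127 (F = -2 + 77/127 = -177/127 ≈ -1.3937)
z = -708/127 (z = 4*(-177/127) = -708/127 ≈ -5.5748)
(-55 - 1*179) - z = (-55 - 1*179) - 1*(-708/127) = (-55 - 179) + 708/127 = -234 + 708/127 = -29010/127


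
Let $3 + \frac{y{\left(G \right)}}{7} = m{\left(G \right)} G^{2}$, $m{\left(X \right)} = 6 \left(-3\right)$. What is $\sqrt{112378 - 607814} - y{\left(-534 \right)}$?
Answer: $35929677 + 2 i \sqrt{123859} \approx 3.593 \cdot 10^{7} + 703.87 i$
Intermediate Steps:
$m{\left(X \right)} = -18$
$y{\left(G \right)} = -21 - 126 G^{2}$ ($y{\left(G \right)} = -21 + 7 \left(- 18 G^{2}\right) = -21 - 126 G^{2}$)
$\sqrt{112378 - 607814} - y{\left(-534 \right)} = \sqrt{112378 - 607814} - \left(-21 - 126 \left(-534\right)^{2}\right) = \sqrt{-495436} - \left(-21 - 35929656\right) = 2 i \sqrt{123859} - \left(-21 - 35929656\right) = 2 i \sqrt{123859} - -35929677 = 2 i \sqrt{123859} + 35929677 = 35929677 + 2 i \sqrt{123859}$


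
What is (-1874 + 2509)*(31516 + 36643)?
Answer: 43280965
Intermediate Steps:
(-1874 + 2509)*(31516 + 36643) = 635*68159 = 43280965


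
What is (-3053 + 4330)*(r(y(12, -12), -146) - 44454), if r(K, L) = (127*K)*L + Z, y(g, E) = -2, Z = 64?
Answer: -9329762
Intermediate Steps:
r(K, L) = 64 + 127*K*L (r(K, L) = (127*K)*L + 64 = 127*K*L + 64 = 64 + 127*K*L)
(-3053 + 4330)*(r(y(12, -12), -146) - 44454) = (-3053 + 4330)*((64 + 127*(-2)*(-146)) - 44454) = 1277*((64 + 37084) - 44454) = 1277*(37148 - 44454) = 1277*(-7306) = -9329762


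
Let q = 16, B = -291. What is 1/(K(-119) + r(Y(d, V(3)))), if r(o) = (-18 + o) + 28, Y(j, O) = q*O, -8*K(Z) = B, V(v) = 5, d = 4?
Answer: 8/1011 ≈ 0.0079130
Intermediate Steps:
K(Z) = 291/8 (K(Z) = -⅛*(-291) = 291/8)
Y(j, O) = 16*O
r(o) = 10 + o
1/(K(-119) + r(Y(d, V(3)))) = 1/(291/8 + (10 + 16*5)) = 1/(291/8 + (10 + 80)) = 1/(291/8 + 90) = 1/(1011/8) = 8/1011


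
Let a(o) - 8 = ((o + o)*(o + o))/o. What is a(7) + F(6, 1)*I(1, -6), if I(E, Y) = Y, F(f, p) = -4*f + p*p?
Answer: 174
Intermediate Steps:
F(f, p) = p² - 4*f (F(f, p) = -4*f + p² = p² - 4*f)
a(o) = 8 + 4*o (a(o) = 8 + ((o + o)*(o + o))/o = 8 + ((2*o)*(2*o))/o = 8 + (4*o²)/o = 8 + 4*o)
a(7) + F(6, 1)*I(1, -6) = (8 + 4*7) + (1² - 4*6)*(-6) = (8 + 28) + (1 - 24)*(-6) = 36 - 23*(-6) = 36 + 138 = 174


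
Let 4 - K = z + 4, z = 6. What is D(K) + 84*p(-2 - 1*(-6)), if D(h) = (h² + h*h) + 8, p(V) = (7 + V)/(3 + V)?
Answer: 212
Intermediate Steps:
p(V) = (7 + V)/(3 + V)
K = -6 (K = 4 - (6 + 4) = 4 - 1*10 = 4 - 10 = -6)
D(h) = 8 + 2*h² (D(h) = (h² + h²) + 8 = 2*h² + 8 = 8 + 2*h²)
D(K) + 84*p(-2 - 1*(-6)) = (8 + 2*(-6)²) + 84*((7 + (-2 - 1*(-6)))/(3 + (-2 - 1*(-6)))) = (8 + 2*36) + 84*((7 + (-2 + 6))/(3 + (-2 + 6))) = (8 + 72) + 84*((7 + 4)/(3 + 4)) = 80 + 84*(11/7) = 80 + 132 = 212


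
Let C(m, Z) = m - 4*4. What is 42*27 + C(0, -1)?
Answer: 1118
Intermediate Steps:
C(m, Z) = -16 + m (C(m, Z) = m - 16 = -16 + m)
42*27 + C(0, -1) = 42*27 + (-16 + 0) = 1134 - 16 = 1118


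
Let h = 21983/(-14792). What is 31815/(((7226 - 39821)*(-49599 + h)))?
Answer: 4481976/227758459949 ≈ 1.9679e-5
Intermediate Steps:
h = -21983/14792 (h = 21983*(-1/14792) = -21983/14792 ≈ -1.4861)
31815/(((7226 - 39821)*(-49599 + h))) = 31815/(((7226 - 39821)*(-49599 - 21983/14792))) = 31815/((-32595*(-733690391/14792))) = 31815/(23914638294645/14792) = 31815*(14792/23914638294645) = 4481976/227758459949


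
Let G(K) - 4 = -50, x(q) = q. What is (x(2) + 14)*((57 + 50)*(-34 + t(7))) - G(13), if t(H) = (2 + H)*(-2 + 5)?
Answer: -11938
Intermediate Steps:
t(H) = 6 + 3*H (t(H) = (2 + H)*3 = 6 + 3*H)
G(K) = -46 (G(K) = 4 - 50 = -46)
(x(2) + 14)*((57 + 50)*(-34 + t(7))) - G(13) = (2 + 14)*((57 + 50)*(-34 + (6 + 3*7))) - 1*(-46) = 16*(107*(-34 + (6 + 21))) + 46 = 16*(107*(-34 + 27)) + 46 = 16*(107*(-7)) + 46 = 16*(-749) + 46 = -11984 + 46 = -11938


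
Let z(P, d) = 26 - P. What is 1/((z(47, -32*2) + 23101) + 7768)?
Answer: 1/30848 ≈ 3.2417e-5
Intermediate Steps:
1/((z(47, -32*2) + 23101) + 7768) = 1/(((26 - 1*47) + 23101) + 7768) = 1/(((26 - 47) + 23101) + 7768) = 1/((-21 + 23101) + 7768) = 1/(23080 + 7768) = 1/30848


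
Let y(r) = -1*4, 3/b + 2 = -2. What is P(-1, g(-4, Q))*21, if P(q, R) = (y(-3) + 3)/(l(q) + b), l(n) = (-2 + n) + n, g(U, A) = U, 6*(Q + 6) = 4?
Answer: 84/19 ≈ 4.4211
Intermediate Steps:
Q = -16/3 (Q = -6 + (⅙)*4 = -6 + ⅔ = -16/3 ≈ -5.3333)
b = -¾ (b = 3/(-2 - 2) = 3/(-4) = 3*(-¼) = -¾ ≈ -0.75000)
y(r) = -4
l(n) = -2 + 2*n
P(q, R) = -1/(-11/4 + 2*q) (P(q, R) = (-4 + 3)/((-2 + 2*q) - ¾) = -1/(-11/4 + 2*q))
P(-1, g(-4, Q))*21 = -4/(-11 + 8*(-1))*21 = -4/(-11 - 8)*21 = -4/(-19)*21 = -4*(-1/19)*21 = (4/19)*21 = 84/19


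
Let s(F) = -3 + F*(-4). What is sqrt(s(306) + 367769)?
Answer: sqrt(366542) ≈ 605.43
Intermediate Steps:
s(F) = -3 - 4*F
sqrt(s(306) + 367769) = sqrt((-3 - 4*306) + 367769) = sqrt((-3 - 1224) + 367769) = sqrt(-1227 + 367769) = sqrt(366542)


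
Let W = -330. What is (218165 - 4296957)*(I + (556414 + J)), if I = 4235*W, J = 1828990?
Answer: -4029250992368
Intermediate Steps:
I = -1397550 (I = 4235*(-330) = -1397550)
(218165 - 4296957)*(I + (556414 + J)) = (218165 - 4296957)*(-1397550 + (556414 + 1828990)) = -4078792*(-1397550 + 2385404) = -4078792*987854 = -4029250992368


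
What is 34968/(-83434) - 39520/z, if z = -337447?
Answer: -4251267508/14077276499 ≈ -0.30199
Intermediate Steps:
34968/(-83434) - 39520/z = 34968/(-83434) - 39520/(-337447) = 34968*(-1/83434) - 39520*(-1/337447) = -17484/41717 + 39520/337447 = -4251267508/14077276499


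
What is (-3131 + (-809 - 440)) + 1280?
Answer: -3100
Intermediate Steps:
(-3131 + (-809 - 440)) + 1280 = (-3131 - 1249) + 1280 = -4380 + 1280 = -3100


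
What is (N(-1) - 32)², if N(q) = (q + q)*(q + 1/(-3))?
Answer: 7744/9 ≈ 860.44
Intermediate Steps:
N(q) = 2*q*(-⅓ + q) (N(q) = (2*q)*(q - ⅓) = (2*q)*(-⅓ + q) = 2*q*(-⅓ + q))
(N(-1) - 32)² = ((⅔)*(-1)*(-1 + 3*(-1)) - 32)² = ((⅔)*(-1)*(-1 - 3) - 32)² = ((⅔)*(-1)*(-4) - 32)² = (8/3 - 32)² = (-88/3)² = 7744/9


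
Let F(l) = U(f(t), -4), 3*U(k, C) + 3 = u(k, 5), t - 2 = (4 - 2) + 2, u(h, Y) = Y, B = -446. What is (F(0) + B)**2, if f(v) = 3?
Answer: 1784896/9 ≈ 1.9832e+5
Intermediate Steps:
t = 6 (t = 2 + ((4 - 2) + 2) = 2 + (2 + 2) = 2 + 4 = 6)
U(k, C) = 2/3 (U(k, C) = -1 + (1/3)*5 = -1 + 5/3 = 2/3)
F(l) = 2/3
(F(0) + B)**2 = (2/3 - 446)**2 = (-1336/3)**2 = 1784896/9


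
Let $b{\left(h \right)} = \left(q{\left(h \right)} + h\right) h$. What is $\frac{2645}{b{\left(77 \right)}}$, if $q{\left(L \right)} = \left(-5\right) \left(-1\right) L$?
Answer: $\frac{2645}{35574} \approx 0.074352$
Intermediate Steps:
$q{\left(L \right)} = 5 L$
$b{\left(h \right)} = 6 h^{2}$ ($b{\left(h \right)} = \left(5 h + h\right) h = 6 h h = 6 h^{2}$)
$\frac{2645}{b{\left(77 \right)}} = \frac{2645}{6 \cdot 77^{2}} = \frac{2645}{6 \cdot 5929} = \frac{2645}{35574}$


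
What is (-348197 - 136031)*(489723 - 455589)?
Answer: -16528638552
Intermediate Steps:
(-348197 - 136031)*(489723 - 455589) = -484228*34134 = -16528638552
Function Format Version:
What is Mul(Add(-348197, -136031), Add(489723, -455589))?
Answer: -16528638552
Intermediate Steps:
Mul(Add(-348197, -136031), Add(489723, -455589)) = Mul(-484228, 34134) = -16528638552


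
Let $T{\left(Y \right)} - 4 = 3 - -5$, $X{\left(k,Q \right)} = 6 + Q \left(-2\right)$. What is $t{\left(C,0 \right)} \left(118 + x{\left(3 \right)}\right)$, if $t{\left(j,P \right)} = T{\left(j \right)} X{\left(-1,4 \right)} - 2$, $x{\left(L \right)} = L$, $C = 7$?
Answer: $-3146$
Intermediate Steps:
$X{\left(k,Q \right)} = 6 - 2 Q$
$T{\left(Y \right)} = 12$ ($T{\left(Y \right)} = 4 + \left(3 - -5\right) = 4 + \left(3 + 5\right) = 4 + 8 = 12$)
$t{\left(j,P \right)} = -26$ ($t{\left(j,P \right)} = 12 \left(6 - 8\right) - 2 = 12 \left(-2\right) - 2 = -24 - 2 = -26$)
$t{\left(C,0 \right)} \left(118 + x{\left(3 \right)}\right) = - 26 \left(118 + 3\right) = \left(-26\right) 121 = -3146$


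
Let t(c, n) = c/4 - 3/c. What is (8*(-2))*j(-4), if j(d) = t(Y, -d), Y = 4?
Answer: -4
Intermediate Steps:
t(c, n) = -3/c + c/4 (t(c, n) = c*(¼) - 3/c = c/4 - 3/c = -3/c + c/4)
j(d) = ¼ (j(d) = -3/4 + (¼)*4 = -3*¼ + 1 = -¾ + 1 = ¼)
(8*(-2))*j(-4) = (8*(-2))*(¼) = -16*¼ = -4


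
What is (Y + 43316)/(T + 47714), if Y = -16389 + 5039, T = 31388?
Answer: 15983/39551 ≈ 0.40411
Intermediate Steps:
Y = -11350
(Y + 43316)/(T + 47714) = (-11350 + 43316)/(31388 + 47714) = 31966/79102 = 31966*(1/79102) = 15983/39551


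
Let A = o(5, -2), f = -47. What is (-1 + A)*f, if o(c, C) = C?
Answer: 141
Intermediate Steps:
A = -2
(-1 + A)*f = (-1 - 2)*(-47) = -3*(-47) = 141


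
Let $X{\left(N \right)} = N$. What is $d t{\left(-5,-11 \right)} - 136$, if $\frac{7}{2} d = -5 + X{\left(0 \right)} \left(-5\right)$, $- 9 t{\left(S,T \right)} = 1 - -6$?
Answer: $- \frac{1214}{9} \approx -134.89$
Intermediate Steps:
$t{\left(S,T \right)} = - \frac{7}{9}$ ($t{\left(S,T \right)} = - \frac{1 - -6}{9} = - \frac{1 + 6}{9} = \left(- \frac{1}{9}\right) 7 = - \frac{7}{9}$)
$d = - \frac{10}{7}$ ($d = \frac{2 \left(-5 + 0 \left(-5\right)\right)}{7} = \frac{2 \left(-5 + 0\right)}{7} = \frac{2}{7} \left(-5\right) = - \frac{10}{7} \approx -1.4286$)
$d t{\left(-5,-11 \right)} - 136 = \left(- \frac{10}{7}\right) \left(- \frac{7}{9}\right) - 136 = \frac{10}{9} - 136 = - \frac{1214}{9}$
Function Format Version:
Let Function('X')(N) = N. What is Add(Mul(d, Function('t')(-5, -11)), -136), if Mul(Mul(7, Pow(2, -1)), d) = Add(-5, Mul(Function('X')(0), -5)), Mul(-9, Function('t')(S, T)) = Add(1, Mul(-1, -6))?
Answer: Rational(-1214, 9) ≈ -134.89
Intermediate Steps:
Function('t')(S, T) = Rational(-7, 9) (Function('t')(S, T) = Mul(Rational(-1, 9), Add(1, Mul(-1, -6))) = Mul(Rational(-1, 9), Add(1, 6)) = Mul(Rational(-1, 9), 7) = Rational(-7, 9))
d = Rational(-10, 7) (d = Mul(Rational(2, 7), Add(-5, Mul(0, -5))) = Mul(Rational(2, 7), Add(-5, 0)) = Mul(Rational(2, 7), -5) = Rational(-10, 7) ≈ -1.4286)
Add(Mul(d, Function('t')(-5, -11)), -136) = Add(Mul(Rational(-10, 7), Rational(-7, 9)), -136) = Add(Rational(10, 9), -136) = Rational(-1214, 9)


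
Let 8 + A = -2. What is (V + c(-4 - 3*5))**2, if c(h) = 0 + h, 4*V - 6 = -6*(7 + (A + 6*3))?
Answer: 1600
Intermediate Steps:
A = -10 (A = -8 - 2 = -10)
V = -21 (V = 3/2 + (-6*(7 + (-10 + 6*3)))/4 = 3/2 + (-6*(7 + (-10 + 18)))/4 = 3/2 + (-6*(7 + 8))/4 = 3/2 + (-6*15)/4 = 3/2 + (1/4)*(-90) = 3/2 - 45/2 = -21)
c(h) = h
(V + c(-4 - 3*5))**2 = (-21 + (-4 - 3*5))**2 = (-21 + (-4 - 15))**2 = (-21 - 19)**2 = (-40)**2 = 1600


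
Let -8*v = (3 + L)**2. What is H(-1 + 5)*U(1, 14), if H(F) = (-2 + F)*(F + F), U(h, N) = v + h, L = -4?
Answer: 14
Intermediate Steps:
v = -1/8 (v = -(3 - 4)**2/8 = -1/8*(-1)**2 = -1/8*1 = -1/8 ≈ -0.12500)
U(h, N) = -1/8 + h
H(F) = 2*F*(-2 + F) (H(F) = (-2 + F)*(2*F) = 2*F*(-2 + F))
H(-1 + 5)*U(1, 14) = (2*(-1 + 5)*(-2 + (-1 + 5)))*(-1/8 + 1) = (2*4*(-2 + 4))*(7/8) = (2*4*2)*(7/8) = 16*(7/8) = 14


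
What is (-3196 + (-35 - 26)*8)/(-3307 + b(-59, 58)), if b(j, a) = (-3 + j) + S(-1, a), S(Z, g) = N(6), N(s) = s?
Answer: 1228/1121 ≈ 1.0955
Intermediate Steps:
S(Z, g) = 6
b(j, a) = 3 + j (b(j, a) = (-3 + j) + 6 = 3 + j)
(-3196 + (-35 - 26)*8)/(-3307 + b(-59, 58)) = (-3196 + (-35 - 26)*8)/(-3307 + (3 - 59)) = (-3196 - 61*8)/(-3307 - 56) = (-3196 - 488)/(-3363) = -3684*(-1/3363) = 1228/1121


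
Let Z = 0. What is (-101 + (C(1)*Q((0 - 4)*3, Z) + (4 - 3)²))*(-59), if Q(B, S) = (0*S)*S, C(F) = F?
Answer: 5900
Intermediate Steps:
Q(B, S) = 0 (Q(B, S) = 0*S = 0)
(-101 + (C(1)*Q((0 - 4)*3, Z) + (4 - 3)²))*(-59) = (-101 + (1*0 + (4 - 3)²))*(-59) = (-101 + (0 + 1²))*(-59) = (-101 + (0 + 1))*(-59) = (-101 + 1)*(-59) = -100*(-59) = 5900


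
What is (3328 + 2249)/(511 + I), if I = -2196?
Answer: -5577/1685 ≈ -3.3098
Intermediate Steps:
(3328 + 2249)/(511 + I) = (3328 + 2249)/(511 - 2196) = 5577/(-1685) = 5577*(-1/1685) = -5577/1685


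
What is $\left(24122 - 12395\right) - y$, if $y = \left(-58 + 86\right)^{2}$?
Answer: $10943$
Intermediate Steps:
$y = 784$ ($y = 28^{2} = 784$)
$\left(24122 - 12395\right) - y = \left(24122 - 12395\right) - 784 = 11727 - 784 = 10943$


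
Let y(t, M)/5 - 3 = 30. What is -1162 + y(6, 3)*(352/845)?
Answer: -184762/169 ≈ -1093.3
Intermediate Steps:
y(t, M) = 165 (y(t, M) = 15 + 5*30 = 15 + 150 = 165)
-1162 + y(6, 3)*(352/845) = -1162 + 165*(352/845) = -1162 + 11616/169 = -184762/169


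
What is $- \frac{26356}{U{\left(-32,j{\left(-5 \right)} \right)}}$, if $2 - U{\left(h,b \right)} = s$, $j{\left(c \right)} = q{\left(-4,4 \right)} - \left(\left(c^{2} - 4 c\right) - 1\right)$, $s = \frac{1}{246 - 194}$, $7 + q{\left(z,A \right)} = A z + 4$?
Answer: $- \frac{1370512}{103} \approx -13306.0$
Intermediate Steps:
$q{\left(z,A \right)} = -3 + A z$ ($q{\left(z,A \right)} = -7 + \left(A z + 4\right) = -7 + \left(4 + A z\right) = -3 + A z$)
$s = \frac{1}{52} \approx 0.019231$
$j{\left(c \right)} = -18 - c^{2} + 4 c$ ($j{\left(c \right)} = \left(-3 + 4 \left(-4\right)\right) - \left(\left(c^{2} - 4 c\right) - 1\right) = \left(-3 - 16\right) - \left(-1 + c^{2} - 4 c\right) = -19 + \left(1 - c^{2} + 4 c\right) = -18 - c^{2} + 4 c$)
$U{\left(h,b \right)} = \frac{103}{52}$ ($U{\left(h,b \right)} = 2 - \frac{1}{52} = \frac{103}{52}$)
$- \frac{26356}{U{\left(-32,j{\left(-5 \right)} \right)}} = - \frac{26356}{\frac{103}{52}} = \left(-26356\right) \frac{52}{103} = - \frac{1370512}{103}$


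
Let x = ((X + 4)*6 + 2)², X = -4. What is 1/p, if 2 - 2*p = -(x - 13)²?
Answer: 2/83 ≈ 0.024096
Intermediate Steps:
x = 4 (x = ((-4 + 4)*6 + 2)² = (0*6 + 2)² = (0 + 2)² = 2² = 4)
p = 83/2 (p = 1 - (-1)*(4 - 13)²/2 = 1 - (-1)*(-9)²/2 = 1 - (-1)*81/2 = 1 - ½*(-81) = 1 + 81/2 = 83/2 ≈ 41.500)
1/p = 1/(83/2) = 2/83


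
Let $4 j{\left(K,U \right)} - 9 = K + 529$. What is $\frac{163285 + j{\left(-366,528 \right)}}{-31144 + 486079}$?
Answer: $\frac{163328}{454935} \approx 0.35901$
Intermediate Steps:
$j{\left(K,U \right)} = \frac{269}{2} + \frac{K}{4}$ ($j{\left(K,U \right)} = \frac{9}{4} + \frac{K + 529}{4} = \frac{9}{4} + \frac{529 + K}{4} = \frac{9}{4} + \left(\frac{529}{4} + \frac{K}{4}\right) = \frac{269}{2} + \frac{K}{4}$)
$\frac{163285 + j{\left(-366,528 \right)}}{-31144 + 486079} = \frac{163285 + \left(\frac{269}{2} + \frac{1}{4} \left(-366\right)\right)}{-31144 + 486079} = \frac{163285 + \left(\frac{269}{2} - \frac{183}{2}\right)}{454935} = \left(163285 + 43\right) \frac{1}{454935} = 163328 \cdot \frac{1}{454935} = \frac{163328}{454935}$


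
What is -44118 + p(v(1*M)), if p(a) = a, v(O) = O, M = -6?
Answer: -44124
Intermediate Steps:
-44118 + p(v(1*M)) = -44118 + 1*(-6) = -44118 - 6 = -44124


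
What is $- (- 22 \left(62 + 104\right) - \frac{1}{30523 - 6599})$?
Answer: $\frac{87370449}{23924} \approx 3652.0$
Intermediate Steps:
$- (- 22 \left(62 + 104\right) - \frac{1}{30523 - 6599}) = - (\left(-22\right) 166 - \frac{1}{23924}) = - (-3652 - \frac{1}{23924}) = \left(-1\right) \left(- \frac{87370449}{23924}\right) = \frac{87370449}{23924}$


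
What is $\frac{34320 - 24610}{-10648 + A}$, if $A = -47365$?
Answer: $- \frac{9710}{58013} \approx -0.16738$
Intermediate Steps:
$\frac{34320 - 24610}{-10648 + A} = \frac{34320 - 24610}{-10648 - 47365} = \frac{9710}{-58013} = 9710 \left(- \frac{1}{58013}\right) = - \frac{9710}{58013}$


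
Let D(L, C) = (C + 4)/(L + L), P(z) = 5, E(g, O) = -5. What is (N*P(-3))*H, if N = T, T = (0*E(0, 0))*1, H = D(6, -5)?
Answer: 0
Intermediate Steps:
D(L, C) = (4 + C)/(2*L) (D(L, C) = (4 + C)/((2*L)) = (4 + C)*(1/(2*L)) = (4 + C)/(2*L))
H = -1/12 (H = (½)*(4 - 5)/6 = (½)*(⅙)*(-1) = -1/12 ≈ -0.083333)
T = 0 (T = (0*(-5))*1 = 0*1 = 0)
N = 0
(N*P(-3))*H = (0*5)*(-1/12) = 0*(-1/12) = 0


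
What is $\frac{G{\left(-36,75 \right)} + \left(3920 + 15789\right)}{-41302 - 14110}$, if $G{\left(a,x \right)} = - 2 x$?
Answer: $- \frac{19559}{55412} \approx -0.35297$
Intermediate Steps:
$\frac{G{\left(-36,75 \right)} + \left(3920 + 15789\right)}{-41302 - 14110} = \frac{\left(-2\right) 75 + \left(3920 + 15789\right)}{-41302 - 14110} = \frac{-150 + 19709}{-55412} = 19559 \left(- \frac{1}{55412}\right) = - \frac{19559}{55412}$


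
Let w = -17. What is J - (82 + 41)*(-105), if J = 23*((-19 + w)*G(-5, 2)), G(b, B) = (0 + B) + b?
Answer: 15399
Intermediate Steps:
G(b, B) = B + b
J = 2484 (J = 23*((-19 - 17)*(2 - 5)) = 23*(-36*(-3)) = 23*108 = 2484)
J - (82 + 41)*(-105) = 2484 - (82 + 41)*(-105) = 2484 - 123*(-105) = 2484 - 1*(-12915) = 2484 + 12915 = 15399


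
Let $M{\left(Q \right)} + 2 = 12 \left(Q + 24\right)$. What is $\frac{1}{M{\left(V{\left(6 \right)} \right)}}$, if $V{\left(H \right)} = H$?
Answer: $\frac{1}{358} \approx 0.0027933$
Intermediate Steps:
$M{\left(Q \right)} = 286 + 12 Q$ ($M{\left(Q \right)} = -2 + 12 \left(Q + 24\right) = -2 + 12 \left(24 + Q\right) = -2 + \left(288 + 12 Q\right) = 286 + 12 Q$)
$\frac{1}{M{\left(V{\left(6 \right)} \right)}} = \frac{1}{286 + 12 \cdot 6} = \frac{1}{286 + 72} = \frac{1}{358}$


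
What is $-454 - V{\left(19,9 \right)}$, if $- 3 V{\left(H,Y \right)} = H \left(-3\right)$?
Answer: $-473$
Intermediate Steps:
$V{\left(H,Y \right)} = H$ ($V{\left(H,Y \right)} = - \frac{H \left(-3\right)}{3} = - \frac{\left(-3\right) H}{3} = H$)
$-454 - V{\left(19,9 \right)} = -454 - 19 = -473$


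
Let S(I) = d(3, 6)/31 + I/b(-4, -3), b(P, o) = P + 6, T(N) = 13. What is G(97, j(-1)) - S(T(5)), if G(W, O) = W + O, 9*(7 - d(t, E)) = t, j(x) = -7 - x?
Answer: 15677/186 ≈ 84.285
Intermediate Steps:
d(t, E) = 7 - t/9
b(P, o) = 6 + P
S(I) = 20/93 + I/2 (S(I) = (7 - ⅑*3)/31 + I/(6 - 4) = (7 - ⅓)*(1/31) + I/2 = (20/3)*(1/31) + I*(½) = 20/93 + I/2)
G(W, O) = O + W
G(97, j(-1)) - S(T(5)) = ((-7 - 1*(-1)) + 97) - (20/93 + (½)*13) = ((-7 + 1) + 97) - (20/93 + 13/2) = (-6 + 97) - 1*1249/186 = 91 - 1249/186 = 15677/186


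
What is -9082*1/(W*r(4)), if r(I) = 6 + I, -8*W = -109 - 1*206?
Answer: -36328/1575 ≈ -23.065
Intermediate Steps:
W = 315/8 (W = -(-109 - 1*206)/8 = -(-109 - 206)/8 = -1/8*(-315) = 315/8 ≈ 39.375)
-9082*1/(W*r(4)) = -9082*8/(315*(6 + 4)) = -9082/((315/8)*10) = -9082/1575/4 = -9082*4/1575 = -36328/1575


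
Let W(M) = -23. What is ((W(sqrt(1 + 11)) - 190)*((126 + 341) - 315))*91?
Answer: -2946216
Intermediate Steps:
((W(sqrt(1 + 11)) - 190)*((126 + 341) - 315))*91 = ((-23 - 190)*((126 + 341) - 315))*91 = -213*(467 - 315)*91 = -213*152*91 = -32376*91 = -2946216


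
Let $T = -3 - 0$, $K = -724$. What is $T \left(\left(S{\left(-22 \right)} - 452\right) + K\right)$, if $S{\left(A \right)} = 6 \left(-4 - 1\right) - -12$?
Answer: $3582$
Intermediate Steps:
$S{\left(A \right)} = -18$ ($S{\left(A \right)} = 6 \left(-5\right) + 12 = -30 + 12 = -18$)
$T = -3$ ($T = -3 + 0 = -3$)
$T \left(\left(S{\left(-22 \right)} - 452\right) + K\right) = - 3 \left(\left(-18 - 452\right) - 724\right) = - 3 \left(-470 - 724\right) = \left(-3\right) \left(-1194\right) = 3582$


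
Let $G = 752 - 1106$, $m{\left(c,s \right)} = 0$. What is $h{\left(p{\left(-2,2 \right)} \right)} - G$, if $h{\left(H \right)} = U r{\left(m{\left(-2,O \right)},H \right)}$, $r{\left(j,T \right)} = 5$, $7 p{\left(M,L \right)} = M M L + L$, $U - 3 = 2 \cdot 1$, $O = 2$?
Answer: $379$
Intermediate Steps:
$U = 5$ ($U = 3 + 2 \cdot 1 = 3 + 2 = 5$)
$p{\left(M,L \right)} = \frac{L}{7} + \frac{L M^{2}}{7}$ ($p{\left(M,L \right)} = \frac{M M L + L}{7} = \frac{M^{2} L + L}{7} = \frac{L M^{2} + L}{7} = \frac{L + L M^{2}}{7} = \frac{L}{7} + \frac{L M^{2}}{7}$)
$G = -354$ ($G = 752 - 1106 = -354$)
$h{\left(H \right)} = 25$ ($h{\left(H \right)} = 5 \cdot 5 = 25$)
$h{\left(p{\left(-2,2 \right)} \right)} - G = 25 - -354 = 25 + 354 = 379$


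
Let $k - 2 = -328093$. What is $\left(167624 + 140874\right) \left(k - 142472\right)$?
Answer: $-145167744374$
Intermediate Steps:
$k = -328091$ ($k = 2 - 328093 = -328091$)
$\left(167624 + 140874\right) \left(k - 142472\right) = \left(167624 + 140874\right) \left(-328091 - 142472\right) = 308498 \left(-470563\right) = -145167744374$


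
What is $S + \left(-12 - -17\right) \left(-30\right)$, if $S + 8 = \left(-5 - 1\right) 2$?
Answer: $-170$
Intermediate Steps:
$S = -20$ ($S = -8 + \left(-5 - 1\right) 2 = -8 - 12 = -20$)
$S + \left(-12 - -17\right) \left(-30\right) = -20 + \left(-12 - -17\right) \left(-30\right) = -20 + \left(-12 + 17\right) \left(-30\right) = -20 + 5 \left(-30\right) = -20 - 150 = -170$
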